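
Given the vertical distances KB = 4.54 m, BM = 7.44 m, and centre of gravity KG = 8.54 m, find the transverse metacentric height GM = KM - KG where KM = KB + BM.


Formula: GM = KB + BM - KG
Step 1 — KM = KB + BM = 4.54 + 7.44 = 11.98 m
Step 2 — GM = KM - KG = 11.98 - 8.54 = 3.44 m

3.44 m


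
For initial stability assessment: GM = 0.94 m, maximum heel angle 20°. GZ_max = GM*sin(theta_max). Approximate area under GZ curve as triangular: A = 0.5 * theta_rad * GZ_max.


Formula: GZ_max = GM * sin(theta); Area = 0.5 * theta_rad * GZ_max
Step 1 — GZ_max = 0.94 * sin(20°) = 0.94 * 0.34202 = 0.321499 m
Step 2 — theta_rad = 20 * pi/180 = 0.349066 rad
Step 3 — Area = 0.5 * 0.349066 * 0.321499 ≈ 0.056112 m·rad (5 s.f.)

0.056112 m·rad


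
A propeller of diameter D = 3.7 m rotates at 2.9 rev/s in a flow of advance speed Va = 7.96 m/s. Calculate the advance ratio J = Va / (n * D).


Formula: J = Va / (n * D)
Step 1 — n * D = 2.9 * 3.7 = 10.73
Step 2 — J = 7.96 / 10.73 ≈ 0.74185 (5 s.f.)

0.74185


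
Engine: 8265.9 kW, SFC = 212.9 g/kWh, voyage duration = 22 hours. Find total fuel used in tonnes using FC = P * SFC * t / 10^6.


Formula: FC (tonnes) = P * SFC * t / 1,000,000
Step 1 — P * SFC * t = 8265.9 * 212.9 * 22 = 38715822.42 g
Step 2 — FC (tonnes) = 38715822.42 / 1,000,000 ≈ 38.716 tonnes (5 s.f.)

38.716 tonnes


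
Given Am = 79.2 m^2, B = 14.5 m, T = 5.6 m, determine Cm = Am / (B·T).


Formula: Cm = Am / (B * T)
Step 1 — B * T = 14.5 * 5.6 = 81.2 m^2
Step 2 — Cm = 79.2 / 81.2 ≈ 0.97537 (5 s.f.)

0.97537


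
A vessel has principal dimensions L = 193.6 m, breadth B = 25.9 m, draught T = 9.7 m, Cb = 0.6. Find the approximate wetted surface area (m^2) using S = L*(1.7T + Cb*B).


Formula: S = 1.7*L*T + V/T with V = Cb*L*B*T, i.e. S = L * (1.7*T + Cb*B)
Step 1 — 1.7*T = 1.7 * 9.7 = 16.49 m
Step 2 — Cb*B = 0.6 * 25.9 = 15.54 m
Step 3 — 1.7*T + Cb*B = 16.49 + 15.54 = 32.03 m
Step 4 — S = 193.6 * 32.03 ≈ 6201.0 m^2 (5 s.f.)

6201.0 m^2


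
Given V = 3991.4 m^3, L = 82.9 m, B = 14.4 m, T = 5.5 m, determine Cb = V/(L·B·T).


Formula: Cb = V / (L * B * T)
Step 1 — L * B * T = 82.9 * 14.4 * 5.5 = 6565.68 m^3
Step 2 — Cb = 3991.4 / 6565.68 ≈ 0.60792 (5 s.f.)

0.60792


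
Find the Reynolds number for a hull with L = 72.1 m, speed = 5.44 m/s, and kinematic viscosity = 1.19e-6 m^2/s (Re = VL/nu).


Formula: Re = V * L / nu
Step 1 — V * L = 5.44 * 72.1 = 392.224 m^2/s
Step 2 — Re = 392.224 / 1.19e-6 = 3.30e+08

3.30e+08


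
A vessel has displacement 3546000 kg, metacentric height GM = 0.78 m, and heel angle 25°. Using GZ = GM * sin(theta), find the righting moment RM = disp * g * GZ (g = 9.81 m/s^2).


Formula: GZ = GM * sin(theta); RM = disp * g * GZ
Step 1 — GZ = 0.78 * sin(25°) = 0.78 * 0.422618 = 0.329642 m
Step 2 — RM = 3546000 * 9.81 * 0.329642 ≈ 11467000 N·m (5 s.f.)

11467000 N·m


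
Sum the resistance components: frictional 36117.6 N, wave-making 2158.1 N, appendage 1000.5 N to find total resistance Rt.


Formula: Rt = Rf + Rw + Ra
Substituting: Rt = 36117.6 + 2158.1 + 1000.5
Result: Rt = 39276.2 N

39276.2 N


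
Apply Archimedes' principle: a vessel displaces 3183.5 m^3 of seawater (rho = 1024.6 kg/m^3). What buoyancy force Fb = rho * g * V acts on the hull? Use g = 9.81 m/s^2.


Formula: Fb = rho * g * V
Substituting: Fb = 1024.6 * 9.81 * 3183.5
Intermediate: 1024.6 * 9.81 = 10051.326
Result: Fb = 10051.326 * 3183.5 ≈ 31998000 N (5 s.f.)

31998000 N


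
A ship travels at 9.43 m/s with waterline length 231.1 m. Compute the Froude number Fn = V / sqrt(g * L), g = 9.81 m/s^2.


Formula: Fn = V / sqrt(g * L)
Step 1 — g * L = 9.81 * 231.1 = 2267.091
Step 2 — sqrt(g * L) = sqrt(2267.091) = 47.613979
Step 3 — Fn = 9.43 / 47.613979 ≈ 0.19805 (5 s.f.)

0.19805


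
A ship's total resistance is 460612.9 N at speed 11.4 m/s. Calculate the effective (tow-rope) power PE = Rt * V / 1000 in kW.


Formula: PE = Rt * V / 1000 (kW)
Step 1 — PE (W) = 460612.9 * 11.4 = 5250987.06 W
Step 2 — PE (kW) = 5250987.06 / 1000 ≈ 5251.0 kW (5 s.f.)

5251.0 kW


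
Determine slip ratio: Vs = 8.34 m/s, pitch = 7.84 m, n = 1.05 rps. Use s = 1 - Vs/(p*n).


Formula: s = 1 - Vs / (p * n)
Step 1 — p * n = 7.84 * 1.05 = 8.232
Step 2 — Vs / (p*n) = 8.34 / 8.232 = 1.01312 (6 d.p.)
Step 3 — s = 1 - 1.01312 = -0.01312

-0.01312


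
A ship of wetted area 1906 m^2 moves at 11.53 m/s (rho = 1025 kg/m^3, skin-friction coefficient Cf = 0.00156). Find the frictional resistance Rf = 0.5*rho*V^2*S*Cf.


Formula: Rf = 0.5 * rho * V^2 * S * Cf
Step 1 — V^2 = 11.53^2 = 132.9409
Step 2 — 0.5 * rho * V^2 = 0.5 * 1025 * 132.9409 = 68132.21125
Step 3 — Rf = 68132.21125 * 1906 * 0.00156 ≈ 202580 N (5 s.f.)

202580 N


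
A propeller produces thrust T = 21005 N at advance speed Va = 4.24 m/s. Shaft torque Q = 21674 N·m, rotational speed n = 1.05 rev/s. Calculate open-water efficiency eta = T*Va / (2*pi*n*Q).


Formula: eta = T * Va / (2 * pi * n * Q)
Step 1 — numerator = T * Va = 21005 * 4.24 = 89061.2
Step 2 — 2 * pi * n = 2 * pi * 1.05 = 6.597345
Step 3 — denominator = 6.597345 * 21674 = 142990.86
Step 4 — eta = 89061.2 / 142990.86 ≈ 0.62285 (5 s.f.)

0.62285


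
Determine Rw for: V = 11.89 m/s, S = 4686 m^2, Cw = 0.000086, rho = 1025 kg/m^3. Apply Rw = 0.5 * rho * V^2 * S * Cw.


Formula: Rw = 0.5 * rho * V^2 * S * Cw
Step 1 — V^2 = 11.89^2 = 141.3721
Step 2 — 0.5 * rho * V^2 = 0.5 * 1025 * 141.3721 = 72453.20125
Step 3 — Rw = 72453.20125 * 4686 * 0.000086 ≈ 29198 N (5 s.f.)

29198 N


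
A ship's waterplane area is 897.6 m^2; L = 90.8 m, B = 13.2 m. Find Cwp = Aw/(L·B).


Formula: Cwp = Aw / (L * B)
Step 1 — L * B = 90.8 * 13.2 = 1198.56 m^2
Step 2 — Cwp = 897.6 / 1198.56 ≈ 0.74890 (5 s.f.)

0.74890


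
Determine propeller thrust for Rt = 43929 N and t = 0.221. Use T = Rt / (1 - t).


Formula: T = Rt / (1 - t)
Step 1 — (1 - t) = 1 - 0.221 = 0.779
Step 2 — T = 43929 / 0.779 ≈ 56392 N (5 s.f.)

56392 N


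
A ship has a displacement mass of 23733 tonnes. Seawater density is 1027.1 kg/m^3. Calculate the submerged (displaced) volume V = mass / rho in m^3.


Formula: V = mass / rho
Step 1 — convert tonnes to kg: 23733 t * 1000 = 23733000 kg
Step 2 — V = 23733000 / 1027.1 ≈ 23107 m^3 (5 s.f.)

23107 m^3


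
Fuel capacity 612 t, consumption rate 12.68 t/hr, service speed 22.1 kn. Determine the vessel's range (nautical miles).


Formula: endurance = fuel / rate; range = endurance * speed
Step 1 — endurance = 612 / 12.68 = 48.265 hours
Step 2 — range = 48.265 * 22.1 ≈ 1066.7 nautical miles (5 s.f.)

1066.7 NM


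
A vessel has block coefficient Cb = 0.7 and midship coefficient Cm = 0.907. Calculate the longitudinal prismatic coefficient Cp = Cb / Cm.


Formula: Cp = Cb / Cm
Substituting: Cp = 0.7 / 0.907
Result: Cp ≈ 0.77178 (5 s.f.)

0.77178


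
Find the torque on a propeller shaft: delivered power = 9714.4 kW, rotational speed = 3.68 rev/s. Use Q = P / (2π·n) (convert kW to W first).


Formula: Q = P_W / (2 * pi * n)
Step 1 — P_W = 9714.4 kW * 1000 = 9714400.0 W
Step 2 — 2 * pi * n = 2 * pi * 3.68 = 23.122122
Step 3 — Q = 9714400.0 / 23.122122 ≈ 420130 N·m (5 s.f.)

420130 N·m


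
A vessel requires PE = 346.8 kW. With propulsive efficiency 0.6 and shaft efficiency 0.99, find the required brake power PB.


Formula: PB = PE / (eta_D * eta_S)
Step 1 — combined efficiency = eta_D * eta_S = 0.6 * 0.99 = 0.594
Step 2 — PB = 346.8 / 0.594 ≈ 583.84 kW (5 s.f.)

583.84 kW


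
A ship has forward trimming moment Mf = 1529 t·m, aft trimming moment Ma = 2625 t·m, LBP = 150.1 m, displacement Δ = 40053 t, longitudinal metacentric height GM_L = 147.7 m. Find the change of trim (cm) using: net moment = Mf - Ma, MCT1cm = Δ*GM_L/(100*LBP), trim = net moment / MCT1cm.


Formula: net trimming moment = Mf - Ma; MCT1cm = Δ*GM_L/(100*LBP); trim = net moment / MCT1cm
Step 1 — net trimming moment = 1529 - 2625 = -1096 t·m
Step 2 — MCT1cm = 40053 * 147.7 / (100 * 150.1) = 394.1258 t·m/cm
Step 3 — trim = -1096 / 394.1258 ≈ -2.7808 cm (5 s.f.)

-2.7808 cm


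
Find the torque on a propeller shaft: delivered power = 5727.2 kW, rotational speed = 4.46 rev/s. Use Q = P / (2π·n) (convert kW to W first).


Formula: Q = P_W / (2 * pi * n)
Step 1 — P_W = 5727.2 kW * 1000 = 5727200.0 W
Step 2 — 2 * pi * n = 2 * pi * 4.46 = 28.023006
Step 3 — Q = 5727200.0 / 28.023006 ≈ 204370 N·m (5 s.f.)

204370 N·m


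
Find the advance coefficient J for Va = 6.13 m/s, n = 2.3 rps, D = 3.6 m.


Formula: J = Va / (n * D)
Step 1 — n * D = 2.3 * 3.6 = 8.28
Step 2 — J = 6.13 / 8.28 ≈ 0.74034 (5 s.f.)

0.74034


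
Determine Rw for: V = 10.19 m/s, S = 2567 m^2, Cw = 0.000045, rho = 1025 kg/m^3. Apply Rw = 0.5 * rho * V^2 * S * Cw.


Formula: Rw = 0.5 * rho * V^2 * S * Cw
Step 1 — V^2 = 10.19^2 = 103.8361
Step 2 — 0.5 * rho * V^2 = 0.5 * 1025 * 103.8361 = 53216.00125
Step 3 — Rw = 53216.00125 * 2567 * 0.000045 ≈ 6147.2 N (5 s.f.)

6147.2 N


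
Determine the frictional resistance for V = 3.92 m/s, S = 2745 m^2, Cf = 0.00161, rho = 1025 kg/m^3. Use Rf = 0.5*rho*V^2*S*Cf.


Formula: Rf = 0.5 * rho * V^2 * S * Cf
Step 1 — V^2 = 3.92^2 = 15.3664
Step 2 — 0.5 * rho * V^2 = 0.5 * 1025 * 15.3664 = 7875.28
Step 3 — Rf = 7875.28 * 2745 * 0.00161 ≈ 34804 N (5 s.f.)

34804 N


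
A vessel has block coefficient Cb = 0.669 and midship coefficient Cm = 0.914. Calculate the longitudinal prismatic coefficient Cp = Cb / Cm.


Formula: Cp = Cb / Cm
Substituting: Cp = 0.669 / 0.914
Result: Cp ≈ 0.73195 (5 s.f.)

0.73195


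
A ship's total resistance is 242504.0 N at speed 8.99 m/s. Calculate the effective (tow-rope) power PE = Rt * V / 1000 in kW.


Formula: PE = Rt * V / 1000 (kW)
Step 1 — PE (W) = 242504.0 * 8.99 = 2180110.96 W
Step 2 — PE (kW) = 2180110.96 / 1000 ≈ 2180.1 kW (5 s.f.)

2180.1 kW


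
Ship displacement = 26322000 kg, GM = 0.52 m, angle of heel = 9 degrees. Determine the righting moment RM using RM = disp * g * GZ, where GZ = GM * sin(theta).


Formula: GZ = GM * sin(theta); RM = disp * g * GZ
Step 1 — GZ = 0.52 * sin(9°) = 0.52 * 0.156434 = 0.081346 m
Step 2 — RM = 26322000 * 9.81 * 0.081346 ≈ 21005000 N·m (5 s.f.)

21005000 N·m


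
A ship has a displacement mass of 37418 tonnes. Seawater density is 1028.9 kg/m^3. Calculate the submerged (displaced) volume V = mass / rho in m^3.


Formula: V = mass / rho
Step 1 — convert tonnes to kg: 37418 t * 1000 = 37418000 kg
Step 2 — V = 37418000 / 1028.9 ≈ 36367 m^3 (5 s.f.)

36367 m^3


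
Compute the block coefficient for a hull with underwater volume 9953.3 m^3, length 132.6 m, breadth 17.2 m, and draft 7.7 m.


Formula: Cb = V / (L * B * T)
Step 1 — L * B * T = 132.6 * 17.2 * 7.7 = 17561.544 m^3
Step 2 — Cb = 9953.3 / 17561.544 ≈ 0.56677 (5 s.f.)

0.56677


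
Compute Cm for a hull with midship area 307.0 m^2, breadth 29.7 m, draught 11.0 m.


Formula: Cm = Am / (B * T)
Step 1 — B * T = 29.7 * 11.0 = 326.7 m^2
Step 2 — Cm = 307.0 / 326.7 ≈ 0.93970 (5 s.f.)

0.93970


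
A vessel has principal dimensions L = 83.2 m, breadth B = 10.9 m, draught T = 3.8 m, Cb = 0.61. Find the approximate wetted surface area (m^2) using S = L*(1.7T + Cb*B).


Formula: S = 1.7*L*T + V/T with V = Cb*L*B*T, i.e. S = L * (1.7*T + Cb*B)
Step 1 — 1.7*T = 1.7 * 3.8 = 6.46 m
Step 2 — Cb*B = 0.61 * 10.9 = 6.649 m
Step 3 — 1.7*T + Cb*B = 6.46 + 6.649 = 13.109 m
Step 4 — S = 83.2 * 13.109 ≈ 1090.7 m^2 (5 s.f.)

1090.7 m^2


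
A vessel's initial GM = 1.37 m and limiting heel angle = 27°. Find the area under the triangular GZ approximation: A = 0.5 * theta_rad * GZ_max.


Formula: GZ_max = GM * sin(theta); Area = 0.5 * theta_rad * GZ_max
Step 1 — GZ_max = 1.37 * sin(27°) = 1.37 * 0.45399 = 0.621966 m
Step 2 — theta_rad = 27 * pi/180 = 0.471239 rad
Step 3 — Area = 0.5 * 0.471239 * 0.621966 ≈ 0.14655 m·rad (5 s.f.)

0.14655 m·rad


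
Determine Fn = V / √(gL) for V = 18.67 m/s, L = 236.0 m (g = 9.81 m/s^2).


Formula: Fn = V / sqrt(g * L)
Step 1 — g * L = 9.81 * 236.0 = 2315.16
Step 2 — sqrt(g * L) = sqrt(2315.16) = 48.11611
Step 3 — Fn = 18.67 / 48.11611 ≈ 0.38802 (5 s.f.)

0.38802


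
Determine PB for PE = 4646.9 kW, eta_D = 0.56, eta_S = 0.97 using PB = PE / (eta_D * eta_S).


Formula: PB = PE / (eta_D * eta_S)
Step 1 — combined efficiency = eta_D * eta_S = 0.56 * 0.97 = 0.5432
Step 2 — PB = 4646.9 / 0.5432 ≈ 8554.7 kW (5 s.f.)

8554.7 kW


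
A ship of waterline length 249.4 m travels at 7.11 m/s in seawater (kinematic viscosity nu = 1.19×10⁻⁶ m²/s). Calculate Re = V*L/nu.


Formula: Re = V * L / nu
Step 1 — V * L = 7.11 * 249.4 = 1773.234 m^2/s
Step 2 — Re = 1773.234 / 1.19e-6 = 1.49e+09

1.49e+09


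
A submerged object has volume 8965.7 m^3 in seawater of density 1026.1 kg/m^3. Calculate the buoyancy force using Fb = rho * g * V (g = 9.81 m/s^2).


Formula: Fb = rho * g * V
Substituting: Fb = 1026.1 * 9.81 * 8965.7
Intermediate: 1026.1 * 9.81 = 10066.041
Result: Fb = 10066.041 * 8965.7 ≈ 90249000 N (5 s.f.)

90249000 N


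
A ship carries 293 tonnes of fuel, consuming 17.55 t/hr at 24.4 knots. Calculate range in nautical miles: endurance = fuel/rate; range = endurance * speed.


Formula: endurance = fuel / rate; range = endurance * speed
Step 1 — endurance = 293 / 17.55 = 16.6952 hours
Step 2 — range = 16.6952 * 24.4 ≈ 407.36 nautical miles (5 s.f.)

407.36 NM


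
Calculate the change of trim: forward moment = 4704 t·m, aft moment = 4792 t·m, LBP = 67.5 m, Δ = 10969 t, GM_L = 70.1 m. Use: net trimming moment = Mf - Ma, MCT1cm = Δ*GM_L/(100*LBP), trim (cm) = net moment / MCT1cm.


Formula: net trimming moment = Mf - Ma; MCT1cm = Δ*GM_L/(100*LBP); trim = net moment / MCT1cm
Step 1 — net trimming moment = 4704 - 4792 = -88 t·m
Step 2 — MCT1cm = 10969 * 70.1 / (100 * 67.5) = 113.9151 t·m/cm
Step 3 — trim = -88 / 113.9151 ≈ -0.77251 cm (5 s.f.)

-0.77251 cm


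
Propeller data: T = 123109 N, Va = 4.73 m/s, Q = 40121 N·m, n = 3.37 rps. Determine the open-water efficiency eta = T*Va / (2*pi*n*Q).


Formula: eta = T * Va / (2 * pi * n * Q)
Step 1 — numerator = T * Va = 123109 * 4.73 = 582305.57
Step 2 — 2 * pi * n = 2 * pi * 3.37 = 21.174334
Step 3 — denominator = 21.174334 * 40121 = 849535.45
Step 4 — eta = 582305.57 / 849535.45 ≈ 0.68544 (5 s.f.)

0.68544


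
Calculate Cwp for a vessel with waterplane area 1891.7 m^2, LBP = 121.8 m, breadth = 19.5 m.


Formula: Cwp = Aw / (L * B)
Step 1 — L * B = 121.8 * 19.5 = 2375.1 m^2
Step 2 — Cwp = 1891.7 / 2375.1 ≈ 0.79647 (5 s.f.)

0.79647


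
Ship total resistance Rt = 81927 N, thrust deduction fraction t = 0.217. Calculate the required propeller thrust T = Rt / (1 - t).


Formula: T = Rt / (1 - t)
Step 1 — (1 - t) = 1 - 0.217 = 0.783
Step 2 — T = 81927 / 0.783 ≈ 104630 N (5 s.f.)

104630 N


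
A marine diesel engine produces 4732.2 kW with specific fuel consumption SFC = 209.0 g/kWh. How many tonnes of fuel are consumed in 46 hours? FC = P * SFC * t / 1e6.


Formula: FC (tonnes) = P * SFC * t / 1,000,000
Step 1 — P * SFC * t = 4732.2 * 209.0 * 46 = 45495370.8 g
Step 2 — FC (tonnes) = 45495370.8 / 1,000,000 ≈ 45.495 tonnes (5 s.f.)

45.495 tonnes


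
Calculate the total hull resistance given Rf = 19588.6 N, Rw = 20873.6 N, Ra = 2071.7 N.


Formula: Rt = Rf + Rw + Ra
Substituting: Rt = 19588.6 + 20873.6 + 2071.7
Result: Rt = 42533.9 N

42533.9 N


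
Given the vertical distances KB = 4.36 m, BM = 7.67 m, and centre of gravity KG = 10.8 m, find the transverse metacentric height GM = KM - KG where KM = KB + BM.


Formula: GM = KB + BM - KG
Step 1 — KM = KB + BM = 4.36 + 7.67 = 12.03 m
Step 2 — GM = KM - KG = 12.03 - 10.8 = 1.23 m

1.23 m


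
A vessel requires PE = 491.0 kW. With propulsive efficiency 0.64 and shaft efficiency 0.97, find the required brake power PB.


Formula: PB = PE / (eta_D * eta_S)
Step 1 — combined efficiency = eta_D * eta_S = 0.64 * 0.97 = 0.6208
Step 2 — PB = 491.0 / 0.6208 ≈ 790.91 kW (5 s.f.)

790.91 kW


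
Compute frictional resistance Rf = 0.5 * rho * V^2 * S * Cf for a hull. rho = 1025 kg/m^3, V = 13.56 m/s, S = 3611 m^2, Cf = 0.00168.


Formula: Rf = 0.5 * rho * V^2 * S * Cf
Step 1 — V^2 = 13.56^2 = 183.8736
Step 2 — 0.5 * rho * V^2 = 0.5 * 1025 * 183.8736 = 94235.22
Step 3 — Rf = 94235.22 * 3611 * 0.00168 ≈ 571680 N (5 s.f.)

571680 N


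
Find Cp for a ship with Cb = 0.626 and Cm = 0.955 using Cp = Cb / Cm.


Formula: Cp = Cb / Cm
Substituting: Cp = 0.626 / 0.955
Result: Cp ≈ 0.65550 (5 s.f.)

0.65550


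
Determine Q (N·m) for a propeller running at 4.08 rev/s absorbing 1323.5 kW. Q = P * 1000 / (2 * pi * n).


Formula: Q = P_W / (2 * pi * n)
Step 1 — P_W = 1323.5 kW * 1000 = 1323500.0 W
Step 2 — 2 * pi * n = 2 * pi * 4.08 = 25.635396
Step 3 — Q = 1323500.0 / 25.635396 ≈ 51628 N·m (5 s.f.)

51628 N·m


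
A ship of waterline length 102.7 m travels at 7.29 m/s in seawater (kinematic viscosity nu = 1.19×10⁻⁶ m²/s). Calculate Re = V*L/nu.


Formula: Re = V * L / nu
Step 1 — V * L = 7.29 * 102.7 = 748.683 m^2/s
Step 2 — Re = 748.683 / 1.19e-6 = 6.29e+08

6.29e+08


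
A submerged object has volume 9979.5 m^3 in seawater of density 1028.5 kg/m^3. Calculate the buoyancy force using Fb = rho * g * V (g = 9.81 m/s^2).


Formula: Fb = rho * g * V
Substituting: Fb = 1028.5 * 9.81 * 9979.5
Intermediate: 1028.5 * 9.81 = 10089.585
Result: Fb = 10089.585 * 9979.5 ≈ 100690000 N (5 s.f.)

100690000 N


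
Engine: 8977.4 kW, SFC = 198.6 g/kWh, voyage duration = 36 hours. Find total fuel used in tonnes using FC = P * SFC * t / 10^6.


Formula: FC (tonnes) = P * SFC * t / 1,000,000
Step 1 — P * SFC * t = 8977.4 * 198.6 * 36 = 64184819.04 g
Step 2 — FC (tonnes) = 64184819.04 / 1,000,000 ≈ 64.185 tonnes (5 s.f.)

64.185 tonnes


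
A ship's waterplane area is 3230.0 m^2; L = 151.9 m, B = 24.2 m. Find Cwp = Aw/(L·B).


Formula: Cwp = Aw / (L * B)
Step 1 — L * B = 151.9 * 24.2 = 3675.98 m^2
Step 2 — Cwp = 3230.0 / 3675.98 ≈ 0.87868 (5 s.f.)

0.87868


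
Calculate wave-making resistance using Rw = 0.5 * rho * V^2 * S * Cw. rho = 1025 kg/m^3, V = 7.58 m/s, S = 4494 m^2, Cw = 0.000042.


Formula: Rw = 0.5 * rho * V^2 * S * Cw
Step 1 — V^2 = 7.58^2 = 57.4564
Step 2 — 0.5 * rho * V^2 = 0.5 * 1025 * 57.4564 = 29446.405
Step 3 — Rw = 29446.405 * 4494 * 0.000042 ≈ 5558.0 N (5 s.f.)

5558.0 N


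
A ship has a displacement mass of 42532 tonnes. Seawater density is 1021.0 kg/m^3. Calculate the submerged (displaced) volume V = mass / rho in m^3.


Formula: V = mass / rho
Step 1 — convert tonnes to kg: 42532 t * 1000 = 42532000 kg
Step 2 — V = 42532000 / 1021.0 ≈ 41657 m^3 (5 s.f.)

41657 m^3


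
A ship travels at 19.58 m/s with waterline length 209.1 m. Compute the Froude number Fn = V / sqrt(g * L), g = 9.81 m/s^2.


Formula: Fn = V / sqrt(g * L)
Step 1 — g * L = 9.81 * 209.1 = 2051.271
Step 2 — sqrt(g * L) = sqrt(2051.271) = 45.290959
Step 3 — Fn = 19.58 / 45.290959 ≈ 0.43232 (5 s.f.)

0.43232


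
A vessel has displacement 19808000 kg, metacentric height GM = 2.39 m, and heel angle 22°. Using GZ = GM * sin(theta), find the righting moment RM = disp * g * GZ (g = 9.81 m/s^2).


Formula: GZ = GM * sin(theta); RM = disp * g * GZ
Step 1 — GZ = 2.39 * sin(22°) = 2.39 * 0.374607 = 0.895311 m
Step 2 — RM = 19808000 * 9.81 * 0.895311 ≈ 173970000 N·m (5 s.f.)

173970000 N·m


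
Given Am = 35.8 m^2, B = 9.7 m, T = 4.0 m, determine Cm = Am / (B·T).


Formula: Cm = Am / (B * T)
Step 1 — B * T = 9.7 * 4.0 = 38.8 m^2
Step 2 — Cm = 35.8 / 38.8 ≈ 0.92268 (5 s.f.)

0.92268


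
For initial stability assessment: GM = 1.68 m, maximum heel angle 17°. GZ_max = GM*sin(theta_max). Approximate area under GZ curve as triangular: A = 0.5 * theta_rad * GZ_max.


Formula: GZ_max = GM * sin(theta); Area = 0.5 * theta_rad * GZ_max
Step 1 — GZ_max = 1.68 * sin(17°) = 1.68 * 0.292372 = 0.491185 m
Step 2 — theta_rad = 17 * pi/180 = 0.296706 rad
Step 3 — Area = 0.5 * 0.296706 * 0.491185 ≈ 0.072869 m·rad (5 s.f.)

0.072869 m·rad


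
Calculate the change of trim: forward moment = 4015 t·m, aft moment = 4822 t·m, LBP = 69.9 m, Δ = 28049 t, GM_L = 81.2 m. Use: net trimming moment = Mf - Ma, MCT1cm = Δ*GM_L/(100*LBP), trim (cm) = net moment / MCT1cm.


Formula: net trimming moment = Mf - Ma; MCT1cm = Δ*GM_L/(100*LBP); trim = net moment / MCT1cm
Step 1 — net trimming moment = 4015 - 4822 = -807 t·m
Step 2 — MCT1cm = 28049 * 81.2 / (100 * 69.9) = 325.8339 t·m/cm
Step 3 — trim = -807 / 325.8339 ≈ -2.4767 cm (5 s.f.)

-2.4767 cm


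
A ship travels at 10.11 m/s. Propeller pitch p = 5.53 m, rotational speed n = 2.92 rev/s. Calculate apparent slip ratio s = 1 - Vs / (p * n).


Formula: s = 1 - Vs / (p * n)
Step 1 — p * n = 5.53 * 2.92 = 16.1476
Step 2 — Vs / (p*n) = 10.11 / 16.1476 = 0.626099 (6 d.p.)
Step 3 — s = 1 - 0.626099 = 0.373901

0.373901


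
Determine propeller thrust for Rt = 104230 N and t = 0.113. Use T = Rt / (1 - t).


Formula: T = Rt / (1 - t)
Step 1 — (1 - t) = 1 - 0.113 = 0.887
Step 2 — T = 104230 / 0.887 ≈ 117510 N (5 s.f.)

117510 N


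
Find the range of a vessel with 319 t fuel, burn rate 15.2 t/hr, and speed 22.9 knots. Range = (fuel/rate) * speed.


Formula: endurance = fuel / rate; range = endurance * speed
Step 1 — endurance = 319 / 15.2 = 20.9868 hours
Step 2 — range = 20.9868 * 22.9 ≈ 480.60 nautical miles (5 s.f.)

480.60 NM


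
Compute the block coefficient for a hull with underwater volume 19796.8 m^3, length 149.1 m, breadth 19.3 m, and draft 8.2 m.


Formula: Cb = V / (L * B * T)
Step 1 — L * B * T = 149.1 * 19.3 * 8.2 = 23596.566 m^3
Step 2 — Cb = 19796.8 / 23596.566 ≈ 0.83897 (5 s.f.)

0.83897


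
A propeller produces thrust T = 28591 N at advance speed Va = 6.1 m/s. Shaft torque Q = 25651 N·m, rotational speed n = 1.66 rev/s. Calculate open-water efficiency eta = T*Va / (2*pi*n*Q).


Formula: eta = T * Va / (2 * pi * n * Q)
Step 1 — numerator = T * Va = 28591 * 6.1 = 174405.1
Step 2 — 2 * pi * n = 2 * pi * 1.66 = 10.430088
Step 3 — denominator = 10.430088 * 25651 = 267542.19
Step 4 — eta = 174405.1 / 267542.19 ≈ 0.65188 (5 s.f.)

0.65188


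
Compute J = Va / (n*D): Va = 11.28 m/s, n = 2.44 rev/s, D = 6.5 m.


Formula: J = Va / (n * D)
Step 1 — n * D = 2.44 * 6.5 = 15.86
Step 2 — J = 11.28 / 15.86 ≈ 0.71122 (5 s.f.)

0.71122


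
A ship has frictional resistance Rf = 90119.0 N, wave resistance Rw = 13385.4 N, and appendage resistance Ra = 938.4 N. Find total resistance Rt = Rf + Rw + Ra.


Formula: Rt = Rf + Rw + Ra
Substituting: Rt = 90119.0 + 13385.4 + 938.4
Result: Rt = 104442.8 N

104442.8 N


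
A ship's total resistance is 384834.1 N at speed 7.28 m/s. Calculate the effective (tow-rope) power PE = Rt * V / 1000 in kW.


Formula: PE = Rt * V / 1000 (kW)
Step 1 — PE (W) = 384834.1 * 7.28 = 2801592.248 W
Step 2 — PE (kW) = 2801592.248 / 1000 ≈ 2801.6 kW (5 s.f.)

2801.6 kW


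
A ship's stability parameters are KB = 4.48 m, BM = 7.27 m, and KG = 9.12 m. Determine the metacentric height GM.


Formula: GM = KB + BM - KG
Step 1 — KM = KB + BM = 4.48 + 7.27 = 11.75 m
Step 2 — GM = KM - KG = 11.75 - 9.12 = 2.63 m

2.63 m


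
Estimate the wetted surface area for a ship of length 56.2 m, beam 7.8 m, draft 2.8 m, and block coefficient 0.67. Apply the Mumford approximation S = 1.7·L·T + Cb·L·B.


Formula: S = 1.7*L*T + V/T with V = Cb*L*B*T, i.e. S = L * (1.7*T + Cb*B)
Step 1 — 1.7*T = 1.7 * 2.8 = 4.76 m
Step 2 — Cb*B = 0.67 * 7.8 = 5.226 m
Step 3 — 1.7*T + Cb*B = 4.76 + 5.226 = 9.986 m
Step 4 — S = 56.2 * 9.986 ≈ 561.21 m^2 (5 s.f.)

561.21 m^2


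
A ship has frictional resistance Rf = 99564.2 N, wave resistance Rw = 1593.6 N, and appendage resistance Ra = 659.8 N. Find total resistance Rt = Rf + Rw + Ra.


Formula: Rt = Rf + Rw + Ra
Substituting: Rt = 99564.2 + 1593.6 + 659.8
Result: Rt = 101817.6 N

101817.6 N


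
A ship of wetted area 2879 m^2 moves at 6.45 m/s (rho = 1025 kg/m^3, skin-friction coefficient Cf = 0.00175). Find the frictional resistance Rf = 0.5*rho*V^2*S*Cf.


Formula: Rf = 0.5 * rho * V^2 * S * Cf
Step 1 — V^2 = 6.45^2 = 41.6025
Step 2 — 0.5 * rho * V^2 = 0.5 * 1025 * 41.6025 = 21321.28125
Step 3 — Rf = 21321.28125 * 2879 * 0.00175 ≈ 107420 N (5 s.f.)

107420 N


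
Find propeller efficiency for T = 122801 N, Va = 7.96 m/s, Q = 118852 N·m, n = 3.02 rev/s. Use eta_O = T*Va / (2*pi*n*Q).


Formula: eta = T * Va / (2 * pi * n * Q)
Step 1 — numerator = T * Va = 122801 * 7.96 = 977495.96
Step 2 — 2 * pi * n = 2 * pi * 3.02 = 18.97522
Step 3 — denominator = 18.97522 * 118852 = 2255242.85
Step 4 — eta = 977495.96 / 2255242.85 ≈ 0.43343 (5 s.f.)

0.43343


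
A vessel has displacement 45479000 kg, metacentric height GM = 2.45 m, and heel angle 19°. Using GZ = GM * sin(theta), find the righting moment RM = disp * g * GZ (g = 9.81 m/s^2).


Formula: GZ = GM * sin(theta); RM = disp * g * GZ
Step 1 — GZ = 2.45 * sin(19°) = 2.45 * 0.325568 = 0.797642 m
Step 2 — RM = 45479000 * 9.81 * 0.797642 ≈ 355870000 N·m (5 s.f.)

355870000 N·m


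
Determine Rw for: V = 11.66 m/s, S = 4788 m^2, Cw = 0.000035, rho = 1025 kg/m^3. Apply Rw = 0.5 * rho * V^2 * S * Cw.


Formula: Rw = 0.5 * rho * V^2 * S * Cw
Step 1 — V^2 = 11.66^2 = 135.9556
Step 2 — 0.5 * rho * V^2 = 0.5 * 1025 * 135.9556 = 69677.245
Step 3 — Rw = 69677.245 * 4788 * 0.000035 ≈ 11677 N (5 s.f.)

11677 N


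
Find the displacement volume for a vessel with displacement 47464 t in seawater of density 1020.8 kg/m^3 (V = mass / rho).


Formula: V = mass / rho
Step 1 — convert tonnes to kg: 47464 t * 1000 = 47464000 kg
Step 2 — V = 47464000 / 1020.8 ≈ 46497 m^3 (5 s.f.)

46497 m^3


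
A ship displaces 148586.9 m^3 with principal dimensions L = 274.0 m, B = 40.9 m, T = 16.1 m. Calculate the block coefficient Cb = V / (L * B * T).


Formula: Cb = V / (L * B * T)
Step 1 — L * B * T = 274.0 * 40.9 * 16.1 = 180426.26 m^3
Step 2 — Cb = 148586.9 / 180426.26 ≈ 0.82353 (5 s.f.)

0.82353


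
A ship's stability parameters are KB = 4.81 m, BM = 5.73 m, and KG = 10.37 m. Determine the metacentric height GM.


Formula: GM = KB + BM - KG
Step 1 — KM = KB + BM = 4.81 + 5.73 = 10.54 m
Step 2 — GM = KM - KG = 10.54 - 10.37 = 0.17 m

0.17 m


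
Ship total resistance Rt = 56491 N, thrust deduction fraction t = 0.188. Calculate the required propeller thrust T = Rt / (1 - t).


Formula: T = Rt / (1 - t)
Step 1 — (1 - t) = 1 - 0.188 = 0.812
Step 2 — T = 56491 / 0.812 ≈ 69570 N (5 s.f.)

69570 N


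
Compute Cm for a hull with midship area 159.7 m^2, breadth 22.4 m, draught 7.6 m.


Formula: Cm = Am / (B * T)
Step 1 — B * T = 22.4 * 7.6 = 170.24 m^2
Step 2 — Cm = 159.7 / 170.24 ≈ 0.93809 (5 s.f.)

0.93809


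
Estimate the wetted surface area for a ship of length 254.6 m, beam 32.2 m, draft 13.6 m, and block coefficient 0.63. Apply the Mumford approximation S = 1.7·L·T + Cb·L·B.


Formula: S = 1.7*L*T + V/T with V = Cb*L*B*T, i.e. S = L * (1.7*T + Cb*B)
Step 1 — 1.7*T = 1.7 * 13.6 = 23.12 m
Step 2 — Cb*B = 0.63 * 32.2 = 20.286 m
Step 3 — 1.7*T + Cb*B = 23.12 + 20.286 = 43.406 m
Step 4 — S = 254.6 * 43.406 ≈ 11051 m^2 (5 s.f.)

11051 m^2


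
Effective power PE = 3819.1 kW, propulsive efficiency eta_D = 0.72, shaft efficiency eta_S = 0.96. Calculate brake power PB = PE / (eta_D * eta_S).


Formula: PB = PE / (eta_D * eta_S)
Step 1 — combined efficiency = eta_D * eta_S = 0.72 * 0.96 = 0.6912
Step 2 — PB = 3819.1 / 0.6912 ≈ 5525.3 kW (5 s.f.)

5525.3 kW


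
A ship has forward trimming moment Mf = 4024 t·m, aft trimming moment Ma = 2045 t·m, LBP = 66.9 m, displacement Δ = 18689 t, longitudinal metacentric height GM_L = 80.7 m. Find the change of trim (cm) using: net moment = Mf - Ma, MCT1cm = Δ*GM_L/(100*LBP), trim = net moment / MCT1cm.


Formula: net trimming moment = Mf - Ma; MCT1cm = Δ*GM_L/(100*LBP); trim = net moment / MCT1cm
Step 1 — net trimming moment = 4024 - 2045 = 1979 t·m
Step 2 — MCT1cm = 18689 * 80.7 / (100 * 66.9) = 225.4413 t·m/cm
Step 3 — trim = 1979 / 225.4413 ≈ 8.7783 cm (5 s.f.)

8.7783 cm


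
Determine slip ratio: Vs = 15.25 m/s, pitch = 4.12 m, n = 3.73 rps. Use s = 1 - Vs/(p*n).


Formula: s = 1 - Vs / (p * n)
Step 1 — p * n = 4.12 * 3.73 = 15.3676
Step 2 — Vs / (p*n) = 15.25 / 15.3676 = 0.992348 (6 d.p.)
Step 3 — s = 1 - 0.992348 = 0.007652

0.007652


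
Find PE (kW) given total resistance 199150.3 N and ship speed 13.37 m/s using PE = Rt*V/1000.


Formula: PE = Rt * V / 1000 (kW)
Step 1 — PE (W) = 199150.3 * 13.37 = 2662639.511 W
Step 2 — PE (kW) = 2662639.511 / 1000 ≈ 2662.6 kW (5 s.f.)

2662.6 kW


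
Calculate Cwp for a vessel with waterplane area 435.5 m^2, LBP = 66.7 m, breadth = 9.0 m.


Formula: Cwp = Aw / (L * B)
Step 1 — L * B = 66.7 * 9.0 = 600.3 m^2
Step 2 — Cwp = 435.5 / 600.3 ≈ 0.72547 (5 s.f.)

0.72547


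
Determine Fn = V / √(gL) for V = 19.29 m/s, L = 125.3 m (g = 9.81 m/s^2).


Formula: Fn = V / sqrt(g * L)
Step 1 — g * L = 9.81 * 125.3 = 1229.193
Step 2 — sqrt(g * L) = sqrt(1229.193) = 35.059849
Step 3 — Fn = 19.29 / 35.059849 ≈ 0.55020 (5 s.f.)

0.55020


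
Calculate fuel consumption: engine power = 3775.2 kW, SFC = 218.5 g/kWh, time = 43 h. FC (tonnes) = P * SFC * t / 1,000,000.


Formula: FC (tonnes) = P * SFC * t / 1,000,000
Step 1 — P * SFC * t = 3775.2 * 218.5 * 43 = 35469891.6 g
Step 2 — FC (tonnes) = 35469891.6 / 1,000,000 ≈ 35.470 tonnes (5 s.f.)

35.470 tonnes


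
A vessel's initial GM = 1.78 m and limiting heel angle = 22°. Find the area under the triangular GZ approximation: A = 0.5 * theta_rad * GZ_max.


Formula: GZ_max = GM * sin(theta); Area = 0.5 * theta_rad * GZ_max
Step 1 — GZ_max = 1.78 * sin(22°) = 1.78 * 0.374607 = 0.6668 m
Step 2 — theta_rad = 22 * pi/180 = 0.383972 rad
Step 3 — Area = 0.5 * 0.383972 * 0.6668 ≈ 0.12802 m·rad (5 s.f.)

0.12802 m·rad


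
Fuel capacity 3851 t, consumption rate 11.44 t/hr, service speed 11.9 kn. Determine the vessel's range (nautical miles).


Formula: endurance = fuel / rate; range = endurance * speed
Step 1 — endurance = 3851 / 11.44 = 336.6259 hours
Step 2 — range = 336.6259 * 11.9 ≈ 4005.8 nautical miles (5 s.f.)

4005.8 NM


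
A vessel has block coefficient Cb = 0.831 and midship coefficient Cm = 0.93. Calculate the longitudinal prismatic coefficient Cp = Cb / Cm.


Formula: Cp = Cb / Cm
Substituting: Cp = 0.831 / 0.93
Result: Cp ≈ 0.89355 (5 s.f.)

0.89355


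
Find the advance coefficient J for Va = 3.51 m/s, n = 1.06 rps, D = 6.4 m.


Formula: J = Va / (n * D)
Step 1 — n * D = 1.06 * 6.4 = 6.784
Step 2 — J = 3.51 / 6.784 ≈ 0.51739 (5 s.f.)

0.51739


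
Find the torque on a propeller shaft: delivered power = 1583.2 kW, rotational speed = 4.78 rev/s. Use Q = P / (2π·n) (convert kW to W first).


Formula: Q = P_W / (2 * pi * n)
Step 1 — P_W = 1583.2 kW * 1000 = 1583200.0 W
Step 2 — 2 * pi * n = 2 * pi * 4.78 = 30.033626
Step 3 — Q = 1583200.0 / 30.033626 ≈ 52714 N·m (5 s.f.)

52714 N·m


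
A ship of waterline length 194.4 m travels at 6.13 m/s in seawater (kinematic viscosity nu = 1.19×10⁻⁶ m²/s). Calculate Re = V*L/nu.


Formula: Re = V * L / nu
Step 1 — V * L = 6.13 * 194.4 = 1191.672 m^2/s
Step 2 — Re = 1191.672 / 1.19e-6 = 1.00e+09

1.00e+09


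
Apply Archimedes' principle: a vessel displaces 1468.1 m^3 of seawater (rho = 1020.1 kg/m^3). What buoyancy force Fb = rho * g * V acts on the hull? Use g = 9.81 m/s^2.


Formula: Fb = rho * g * V
Substituting: Fb = 1020.1 * 9.81 * 1468.1
Intermediate: 1020.1 * 9.81 = 10007.181
Result: Fb = 10007.181 * 1468.1 ≈ 14692000 N (5 s.f.)

14692000 N


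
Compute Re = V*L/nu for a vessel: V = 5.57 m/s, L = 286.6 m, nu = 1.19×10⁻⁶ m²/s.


Formula: Re = V * L / nu
Step 1 — V * L = 5.57 * 286.6 = 1596.362 m^2/s
Step 2 — Re = 1596.362 / 1.19e-6 = 1.34e+09

1.34e+09


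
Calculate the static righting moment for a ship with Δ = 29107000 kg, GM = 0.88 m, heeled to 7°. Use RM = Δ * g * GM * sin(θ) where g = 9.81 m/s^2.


Formula: GZ = GM * sin(theta); RM = disp * g * GZ
Step 1 — GZ = 0.88 * sin(7°) = 0.88 * 0.121869 = 0.107245 m
Step 2 — RM = 29107000 * 9.81 * 0.107245 ≈ 30623000 N·m (5 s.f.)

30623000 N·m


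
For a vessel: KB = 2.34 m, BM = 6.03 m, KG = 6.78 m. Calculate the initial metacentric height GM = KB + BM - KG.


Formula: GM = KB + BM - KG
Step 1 — KM = KB + BM = 2.34 + 6.03 = 8.37 m
Step 2 — GM = KM - KG = 8.37 - 6.78 = 1.59 m

1.59 m


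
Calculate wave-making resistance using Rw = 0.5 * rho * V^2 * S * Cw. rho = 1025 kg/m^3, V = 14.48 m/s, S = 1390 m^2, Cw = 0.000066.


Formula: Rw = 0.5 * rho * V^2 * S * Cw
Step 1 — V^2 = 14.48^2 = 209.6704
Step 2 — 0.5 * rho * V^2 = 0.5 * 1025 * 209.6704 = 107456.08
Step 3 — Rw = 107456.08 * 1390 * 0.000066 ≈ 9858.0 N (5 s.f.)

9858.0 N


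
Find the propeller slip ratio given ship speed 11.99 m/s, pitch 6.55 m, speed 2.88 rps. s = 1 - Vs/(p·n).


Formula: s = 1 - Vs / (p * n)
Step 1 — p * n = 6.55 * 2.88 = 18.864
Step 2 — Vs / (p*n) = 11.99 / 18.864 = 0.635602 (6 d.p.)
Step 3 — s = 1 - 0.635602 = 0.364398

0.364398


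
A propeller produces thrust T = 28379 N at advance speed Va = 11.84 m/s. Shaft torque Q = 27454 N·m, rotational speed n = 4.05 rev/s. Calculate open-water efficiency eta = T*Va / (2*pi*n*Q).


Formula: eta = T * Va / (2 * pi * n * Q)
Step 1 — numerator = T * Va = 28379 * 11.84 = 336007.36
Step 2 — 2 * pi * n = 2 * pi * 4.05 = 25.4469
Step 3 — denominator = 25.4469 * 27454 = 698619.19
Step 4 — eta = 336007.36 / 698619.19 ≈ 0.48096 (5 s.f.)

0.48096


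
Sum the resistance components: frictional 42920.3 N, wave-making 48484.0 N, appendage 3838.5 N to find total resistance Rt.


Formula: Rt = Rf + Rw + Ra
Substituting: Rt = 42920.3 + 48484.0 + 3838.5
Result: Rt = 95242.8 N

95242.8 N


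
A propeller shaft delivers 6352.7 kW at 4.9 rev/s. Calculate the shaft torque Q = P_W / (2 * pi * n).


Formula: Q = P_W / (2 * pi * n)
Step 1 — P_W = 6352.7 kW * 1000 = 6352700.0 W
Step 2 — 2 * pi * n = 2 * pi * 4.9 = 30.787608
Step 3 — Q = 6352700.0 / 30.787608 ≈ 206340 N·m (5 s.f.)

206340 N·m


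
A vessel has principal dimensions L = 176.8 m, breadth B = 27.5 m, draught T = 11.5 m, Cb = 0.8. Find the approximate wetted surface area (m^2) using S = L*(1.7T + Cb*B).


Formula: S = 1.7*L*T + V/T with V = Cb*L*B*T, i.e. S = L * (1.7*T + Cb*B)
Step 1 — 1.7*T = 1.7 * 11.5 = 19.55 m
Step 2 — Cb*B = 0.8 * 27.5 = 22.0 m
Step 3 — 1.7*T + Cb*B = 19.55 + 22.0 = 41.55 m
Step 4 — S = 176.8 * 41.55 ≈ 7346.0 m^2 (5 s.f.)

7346.0 m^2


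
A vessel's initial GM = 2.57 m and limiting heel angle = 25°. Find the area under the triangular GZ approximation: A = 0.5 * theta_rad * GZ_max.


Formula: GZ_max = GM * sin(theta); Area = 0.5 * theta_rad * GZ_max
Step 1 — GZ_max = 2.57 * sin(25°) = 2.57 * 0.422618 = 1.086128 m
Step 2 — theta_rad = 25 * pi/180 = 0.436332 rad
Step 3 — Area = 0.5 * 0.436332 * 1.086128 ≈ 0.23696 m·rad (5 s.f.)

0.23696 m·rad


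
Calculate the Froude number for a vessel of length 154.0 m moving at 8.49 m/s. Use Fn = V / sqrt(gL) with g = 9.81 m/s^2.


Formula: Fn = V / sqrt(g * L)
Step 1 — g * L = 9.81 * 154.0 = 1510.74
Step 2 — sqrt(g * L) = sqrt(1510.74) = 38.868239
Step 3 — Fn = 8.49 / 38.868239 ≈ 0.21843 (5 s.f.)

0.21843


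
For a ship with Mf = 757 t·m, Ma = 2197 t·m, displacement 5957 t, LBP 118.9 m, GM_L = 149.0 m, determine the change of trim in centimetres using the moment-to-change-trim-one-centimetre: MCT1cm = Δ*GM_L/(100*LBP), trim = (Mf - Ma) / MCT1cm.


Formula: net trimming moment = Mf - Ma; MCT1cm = Δ*GM_L/(100*LBP); trim = net moment / MCT1cm
Step 1 — net trimming moment = 757 - 2197 = -1440 t·m
Step 2 — MCT1cm = 5957 * 149.0 / (100 * 118.9) = 74.6504 t·m/cm
Step 3 — trim = -1440 / 74.6504 ≈ -19.290 cm (5 s.f.)

-19.290 cm


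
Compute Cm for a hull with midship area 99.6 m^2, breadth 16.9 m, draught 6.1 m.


Formula: Cm = Am / (B * T)
Step 1 — B * T = 16.9 * 6.1 = 103.09 m^2
Step 2 — Cm = 99.6 / 103.09 ≈ 0.96615 (5 s.f.)

0.96615


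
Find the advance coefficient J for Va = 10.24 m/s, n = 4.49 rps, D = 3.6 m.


Formula: J = Va / (n * D)
Step 1 — n * D = 4.49 * 3.6 = 16.164
Step 2 — J = 10.24 / 16.164 ≈ 0.63351 (5 s.f.)

0.63351


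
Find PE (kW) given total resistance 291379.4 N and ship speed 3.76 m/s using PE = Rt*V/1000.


Formula: PE = Rt * V / 1000 (kW)
Step 1 — PE (W) = 291379.4 * 3.76 = 1095586.544 W
Step 2 — PE (kW) = 1095586.544 / 1000 ≈ 1095.6 kW (5 s.f.)

1095.6 kW


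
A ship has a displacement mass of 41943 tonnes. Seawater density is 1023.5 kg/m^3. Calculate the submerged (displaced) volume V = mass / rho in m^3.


Formula: V = mass / rho
Step 1 — convert tonnes to kg: 41943 t * 1000 = 41943000 kg
Step 2 — V = 41943000 / 1023.5 ≈ 40980 m^3 (5 s.f.)

40980 m^3


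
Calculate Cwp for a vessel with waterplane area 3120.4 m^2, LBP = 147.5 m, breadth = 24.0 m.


Formula: Cwp = Aw / (L * B)
Step 1 — L * B = 147.5 * 24.0 = 3540.0 m^2
Step 2 — Cwp = 3120.4 / 3540.0 ≈ 0.88147 (5 s.f.)

0.88147


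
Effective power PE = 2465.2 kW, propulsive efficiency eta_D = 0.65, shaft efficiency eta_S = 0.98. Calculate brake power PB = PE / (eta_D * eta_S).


Formula: PB = PE / (eta_D * eta_S)
Step 1 — combined efficiency = eta_D * eta_S = 0.65 * 0.98 = 0.637
Step 2 — PB = 2465.2 / 0.637 ≈ 3870.0 kW (5 s.f.)

3870.0 kW


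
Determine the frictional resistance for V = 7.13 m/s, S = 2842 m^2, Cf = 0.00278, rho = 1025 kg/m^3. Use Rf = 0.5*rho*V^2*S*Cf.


Formula: Rf = 0.5 * rho * V^2 * S * Cf
Step 1 — V^2 = 7.13^2 = 50.8369
Step 2 — 0.5 * rho * V^2 = 0.5 * 1025 * 50.8369 = 26053.91125
Step 3 — Rf = 26053.91125 * 2842 * 0.00278 ≈ 205850 N (5 s.f.)

205850 N


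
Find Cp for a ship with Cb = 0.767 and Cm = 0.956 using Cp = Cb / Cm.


Formula: Cp = Cb / Cm
Substituting: Cp = 0.767 / 0.956
Result: Cp ≈ 0.80230 (5 s.f.)

0.80230


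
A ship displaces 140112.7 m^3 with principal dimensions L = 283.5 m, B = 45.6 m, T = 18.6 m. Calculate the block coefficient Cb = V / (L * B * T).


Formula: Cb = V / (L * B * T)
Step 1 — L * B * T = 283.5 * 45.6 * 18.6 = 240453.36 m^3
Step 2 — Cb = 140112.7 / 240453.36 ≈ 0.58270 (5 s.f.)

0.58270


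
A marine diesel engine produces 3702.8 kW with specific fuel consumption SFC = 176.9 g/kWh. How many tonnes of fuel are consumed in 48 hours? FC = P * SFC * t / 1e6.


Formula: FC (tonnes) = P * SFC * t / 1,000,000
Step 1 — P * SFC * t = 3702.8 * 176.9 * 48 = 31441215.36 g
Step 2 — FC (tonnes) = 31441215.36 / 1,000,000 ≈ 31.441 tonnes (5 s.f.)

31.441 tonnes


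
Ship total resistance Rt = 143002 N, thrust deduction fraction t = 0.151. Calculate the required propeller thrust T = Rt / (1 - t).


Formula: T = Rt / (1 - t)
Step 1 — (1 - t) = 1 - 0.151 = 0.849
Step 2 — T = 143002 / 0.849 ≈ 168440 N (5 s.f.)

168440 N


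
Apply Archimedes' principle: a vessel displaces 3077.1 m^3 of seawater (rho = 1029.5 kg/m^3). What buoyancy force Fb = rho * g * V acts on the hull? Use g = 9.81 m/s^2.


Formula: Fb = rho * g * V
Substituting: Fb = 1029.5 * 9.81 * 3077.1
Intermediate: 1029.5 * 9.81 = 10099.395
Result: Fb = 10099.395 * 3077.1 ≈ 31077000 N (5 s.f.)

31077000 N


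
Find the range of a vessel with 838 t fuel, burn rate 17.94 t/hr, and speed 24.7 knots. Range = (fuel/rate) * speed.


Formula: endurance = fuel / rate; range = endurance * speed
Step 1 — endurance = 838 / 17.94 = 46.7113 hours
Step 2 — range = 46.7113 * 24.7 ≈ 1153.8 nautical miles (5 s.f.)

1153.8 NM
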